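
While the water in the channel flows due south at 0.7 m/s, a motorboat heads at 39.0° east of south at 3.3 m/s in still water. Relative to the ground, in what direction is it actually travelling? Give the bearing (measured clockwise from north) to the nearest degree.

148°

Taking east as x and north as y: velocity relative to the water = (2.077, -2.565) m/s; the water relative to ground = (0.000, -0.700) m/s.
Velocity relative to ground = (2.077, -2.565) + (0.000, -0.700) = (2.077, -3.265) m/s.
Bearing = atan2(2.08, -3.26) = 147.54° clockwise from north.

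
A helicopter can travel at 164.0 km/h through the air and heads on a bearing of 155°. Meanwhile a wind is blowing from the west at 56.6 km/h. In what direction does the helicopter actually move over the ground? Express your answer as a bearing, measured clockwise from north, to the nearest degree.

140°

Taking east as x and north as y: velocity relative to the air = (69.309, -148.634) km/h; the air relative to ground = (56.600, 0.000) km/h.
Velocity relative to ground = (69.309, -148.634) + (56.600, 0.000) = (125.909, -148.634) km/h.
Bearing = atan2(125.91, -148.63) = 139.73° clockwise from north.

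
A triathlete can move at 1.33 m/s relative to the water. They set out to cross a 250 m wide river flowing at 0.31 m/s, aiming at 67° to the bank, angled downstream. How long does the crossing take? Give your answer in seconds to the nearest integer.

204 s

The component of the triathlete's velocity perpendicular to the bank is 1.33 × sin 67° = 1.224 m/s.
Only the cross-stream component determines the crossing time; the current contributes nothing perpendicular to the bank.
Time = 250 / 1.224 = 204.203 s.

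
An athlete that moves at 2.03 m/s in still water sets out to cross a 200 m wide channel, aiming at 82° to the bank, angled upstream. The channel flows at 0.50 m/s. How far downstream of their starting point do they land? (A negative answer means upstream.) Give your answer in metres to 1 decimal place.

21.6 m

Perpendicular speed = 2.010 m/s; crossing time = 200 / 2.010 = 99.490 s.
Net downstream speed = 0.217 m/s.
Drift = 0.217 × 99.490 = 21.637 m (downstream).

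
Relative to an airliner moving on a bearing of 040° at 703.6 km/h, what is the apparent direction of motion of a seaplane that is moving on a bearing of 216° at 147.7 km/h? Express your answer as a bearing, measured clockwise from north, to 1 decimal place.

219.3°

Taking east as x and north as y: seaplane velocity = (-86.816, -119.492) km/h; airliner velocity = (452.265, 538.989) km/h.
Velocity of seaplane relative to airliner = (-86.816, -119.492) − (452.265, 538.989) = (-539.081, -658.481) km/h.
Bearing = atan2(-539.08, -658.48) = 219.31° clockwise from north.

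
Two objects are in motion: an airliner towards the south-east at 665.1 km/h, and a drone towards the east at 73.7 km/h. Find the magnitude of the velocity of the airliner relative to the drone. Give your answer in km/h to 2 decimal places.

Taking east as x and north as y: airliner velocity = (470.297, -470.297) km/h; drone velocity = (73.700, 0.000) km/h.
Velocity of airliner relative to drone = (470.297, -470.297) − (73.700, 0.000) = (396.597, -470.297) km/h.
Magnitude = |(396.597, -470.297)| = 615.197 km/h.

615.20 km/h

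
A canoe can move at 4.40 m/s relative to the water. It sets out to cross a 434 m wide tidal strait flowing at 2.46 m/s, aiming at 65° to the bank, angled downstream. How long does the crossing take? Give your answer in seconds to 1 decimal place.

The component of the canoe's velocity perpendicular to the bank is 4.40 × sin 65° = 3.988 m/s.
Only the cross-stream component determines the crossing time; the current contributes nothing perpendicular to the bank.
Time = 434 / 3.988 = 108.833 s.

108.8 s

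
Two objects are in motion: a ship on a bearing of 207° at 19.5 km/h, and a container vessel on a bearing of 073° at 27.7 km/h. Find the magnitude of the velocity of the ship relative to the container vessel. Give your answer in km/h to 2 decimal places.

43.57 km/h

Taking east as x and north as y: ship velocity = (-8.853, -17.375) km/h; container vessel velocity = (26.490, 8.099) km/h.
Velocity of ship relative to container vessel = (-8.853, -17.375) − (26.490, 8.099) = (-35.342, -25.473) km/h.
Magnitude = |(-35.342, -25.473)| = 43.566 km/h.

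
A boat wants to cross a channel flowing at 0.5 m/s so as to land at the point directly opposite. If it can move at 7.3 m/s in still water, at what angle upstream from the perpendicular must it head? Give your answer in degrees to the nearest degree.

4°

To cancel the current, the upstream component of the boat's velocity must equal the flow: 7.3 sin θ = 0.5.
sin θ = 0.5 / 7.3 = 0.0685.
θ = arcsin(0.0685) = 3.927°.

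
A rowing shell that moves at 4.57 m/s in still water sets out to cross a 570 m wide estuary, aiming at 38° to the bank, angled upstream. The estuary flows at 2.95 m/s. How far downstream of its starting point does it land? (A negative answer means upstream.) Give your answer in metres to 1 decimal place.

-131.9 m

Perpendicular speed = 2.814 m/s; crossing time = 570 / 2.814 = 202.589 s.
Net downstream speed = -0.651 m/s.
Drift = -0.651 × 202.589 = -131.928 m (upstream).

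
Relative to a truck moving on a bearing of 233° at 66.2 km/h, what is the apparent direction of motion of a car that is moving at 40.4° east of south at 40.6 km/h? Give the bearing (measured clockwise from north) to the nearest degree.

Taking east as x and north as y: car velocity = (26.314, -30.918) km/h; truck velocity = (-52.870, -39.840) km/h.
Velocity of car relative to truck = (26.314, -30.918) − (-52.870, -39.840) = (79.183, 8.922) km/h.
Bearing = atan2(79.18, 8.92) = 83.57° clockwise from north.

084°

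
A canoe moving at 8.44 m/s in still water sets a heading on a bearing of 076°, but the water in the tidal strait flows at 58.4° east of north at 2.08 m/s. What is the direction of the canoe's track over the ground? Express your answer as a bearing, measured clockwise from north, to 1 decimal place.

072.5°

Taking east as x and north as y: velocity relative to the water = (8.189, 2.042) m/s; the water relative to ground = (1.772, 1.090) m/s.
Velocity relative to ground = (8.189, 2.042) + (1.772, 1.090) = (9.961, 3.132) m/s.
Bearing = atan2(9.96, 3.13) = 72.55° clockwise from north.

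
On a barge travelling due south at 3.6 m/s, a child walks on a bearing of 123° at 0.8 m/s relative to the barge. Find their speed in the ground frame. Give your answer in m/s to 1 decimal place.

Taking east as x and north as y: barge velocity = (0.000, -3.600) m/s; child velocity relative to barge = (0.671, -0.436) m/s.
Velocity relative to ground = (0.000, -3.600) + (0.671, -0.436) = (0.671, -4.036) m/s.
Speed = |(0.671, -4.036)| = 4.091 m/s.

4.1 m/s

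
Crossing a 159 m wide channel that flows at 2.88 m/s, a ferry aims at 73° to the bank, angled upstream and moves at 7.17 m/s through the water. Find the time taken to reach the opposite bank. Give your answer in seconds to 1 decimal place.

The component of the ferry's velocity perpendicular to the bank is 7.17 × sin 73° = 6.857 m/s.
Only the cross-stream component determines the crossing time; the current contributes nothing perpendicular to the bank.
Time = 159 / 6.857 = 23.189 s.

23.2 s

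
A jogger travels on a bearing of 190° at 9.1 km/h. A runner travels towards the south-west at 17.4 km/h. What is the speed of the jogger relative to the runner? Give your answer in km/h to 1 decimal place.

Taking east as x and north as y: jogger velocity = (-1.580, -8.962) km/h; runner velocity = (-12.304, -12.304) km/h.
Velocity of jogger relative to runner = (-1.580, -8.962) − (-12.304, -12.304) = (10.723, 3.342) km/h.
Magnitude = |(10.723, 3.342)| = 11.232 km/h.

11.2 km/h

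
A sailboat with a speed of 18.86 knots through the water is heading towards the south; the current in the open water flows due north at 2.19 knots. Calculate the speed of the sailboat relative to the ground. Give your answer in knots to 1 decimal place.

16.7 knots

Taking east as x and north as y: velocity relative to the water = (0.000, -18.860) knots; the water relative to ground = (0.000, 2.190) knots.
Velocity relative to ground = (0.000, -18.860) + (0.000, 2.190) = (0.000, -16.670) knots.
Speed = |(0.000, -16.670)| = 16.670 knots.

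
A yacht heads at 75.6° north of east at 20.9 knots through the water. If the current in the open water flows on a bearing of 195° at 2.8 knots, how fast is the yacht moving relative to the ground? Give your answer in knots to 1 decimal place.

18.1 knots

Taking east as x and north as y: velocity relative to the water = (5.198, 20.243) knots; the water relative to ground = (-0.725, -2.705) knots.
Velocity relative to ground = (5.198, 20.243) + (-0.725, -2.705) = (4.473, 17.539) knots.
Speed = |(4.473, 17.539)| = 18.100 knots.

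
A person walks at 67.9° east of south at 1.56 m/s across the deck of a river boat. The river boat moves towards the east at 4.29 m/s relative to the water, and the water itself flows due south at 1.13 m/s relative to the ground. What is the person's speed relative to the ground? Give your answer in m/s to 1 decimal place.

6.0 m/s

In east/north components (m/s): person relative to river boat = (1.445, -0.587); river boat relative to water = (4.290, 0.000); water relative to ground = (0.000, -1.130).
Sum = (5.735, -1.717) m/s.
Speed = |(5.735, -1.717)| = 5.987 m/s.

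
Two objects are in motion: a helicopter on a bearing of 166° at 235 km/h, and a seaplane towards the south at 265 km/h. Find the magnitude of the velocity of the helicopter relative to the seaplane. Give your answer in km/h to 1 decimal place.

67.8 km/h

Taking east as x and north as y: helicopter velocity = (56.852, -228.019) km/h; seaplane velocity = (0.000, -265.000) km/h.
Velocity of helicopter relative to seaplane = (56.852, -228.019) − (0.000, -265.000) = (56.852, 36.981) km/h.
Magnitude = |(56.852, 36.981)| = 67.821 km/h.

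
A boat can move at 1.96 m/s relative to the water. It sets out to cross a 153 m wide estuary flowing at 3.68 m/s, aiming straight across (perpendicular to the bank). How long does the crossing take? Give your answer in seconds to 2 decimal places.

The component of the boat's velocity perpendicular to the bank is 1.96 m/s.
The flow acts along the bank and has no component across it.
Time = 153 / 1.960 = 78.061 s.

78.06 s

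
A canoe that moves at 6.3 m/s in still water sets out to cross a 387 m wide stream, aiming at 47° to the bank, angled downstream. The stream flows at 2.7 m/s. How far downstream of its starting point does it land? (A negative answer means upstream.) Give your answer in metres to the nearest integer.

Perpendicular speed = 4.608 m/s; crossing time = 387 / 4.608 = 83.993 s.
Net downstream speed = 6.997 m/s.
Drift = 6.997 × 83.993 = 587.664 m (downstream).

588 m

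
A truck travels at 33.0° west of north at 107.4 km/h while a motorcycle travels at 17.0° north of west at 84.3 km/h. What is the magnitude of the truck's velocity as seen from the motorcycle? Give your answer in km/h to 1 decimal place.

69.1 km/h

Taking east as x and north as y: truck velocity = (-58.494, 90.073) km/h; motorcycle velocity = (-80.616, 24.647) km/h.
Velocity of truck relative to motorcycle = (-58.494, 90.073) − (-80.616, 24.647) = (22.122, 65.426) km/h.
Magnitude = |(22.122, 65.426)| = 69.065 km/h.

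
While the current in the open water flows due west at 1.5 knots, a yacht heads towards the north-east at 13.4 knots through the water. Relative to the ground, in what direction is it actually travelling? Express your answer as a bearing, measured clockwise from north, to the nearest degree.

Taking east as x and north as y: velocity relative to the water = (9.475, 9.475) knots; the water relative to ground = (-1.500, 0.000) knots.
Velocity relative to ground = (9.475, 9.475) + (-1.500, 0.000) = (7.975, 9.475) knots.
Bearing = atan2(7.98, 9.48) = 40.09° clockwise from north.

040°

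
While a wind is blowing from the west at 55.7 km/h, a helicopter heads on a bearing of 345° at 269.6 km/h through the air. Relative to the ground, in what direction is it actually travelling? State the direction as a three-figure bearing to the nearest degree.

357°

Taking east as x and north as y: velocity relative to the air = (-69.778, 260.414) km/h; the air relative to ground = (55.700, 0.000) km/h.
Velocity relative to ground = (-69.778, 260.414) + (55.700, 0.000) = (-14.078, 260.414) km/h.
Bearing = atan2(-14.08, 260.41) = 356.91° clockwise from north.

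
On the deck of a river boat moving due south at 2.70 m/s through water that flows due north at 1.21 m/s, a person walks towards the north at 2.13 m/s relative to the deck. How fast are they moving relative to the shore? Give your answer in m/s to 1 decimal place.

0.6 m/s

In east/north components (m/s): person relative to river boat = (0.000, 2.130); river boat relative to water = (0.000, -2.700); water relative to ground = (0.000, 1.210).
Sum = (0.000, 0.640) m/s.
Speed = |(0.000, 0.640)| = 0.640 m/s.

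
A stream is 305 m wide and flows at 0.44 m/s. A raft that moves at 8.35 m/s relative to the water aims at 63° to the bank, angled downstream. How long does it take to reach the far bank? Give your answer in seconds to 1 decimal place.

The component of the raft's velocity perpendicular to the bank is 8.35 × sin 63° = 7.440 m/s.
The flow acts along the bank and has no component across it.
Time = 305 / 7.440 = 40.995 s.

41.0 s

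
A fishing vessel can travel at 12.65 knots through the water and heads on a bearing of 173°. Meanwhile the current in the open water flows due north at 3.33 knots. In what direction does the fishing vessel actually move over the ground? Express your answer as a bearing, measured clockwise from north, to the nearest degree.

Taking east as x and north as y: velocity relative to the water = (1.542, -12.556) knots; the water relative to ground = (0.000, 3.330) knots.
Velocity relative to ground = (1.542, -12.556) + (0.000, 3.330) = (1.542, -9.226) knots.
Bearing = atan2(1.54, -9.23) = 170.51° clockwise from north.

171°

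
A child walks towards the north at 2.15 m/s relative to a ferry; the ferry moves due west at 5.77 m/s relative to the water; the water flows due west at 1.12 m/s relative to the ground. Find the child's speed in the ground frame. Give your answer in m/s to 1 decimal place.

7.2 m/s

In east/north components (m/s): child relative to ferry = (0.000, 2.150); ferry relative to water = (-5.770, 0.000); water relative to ground = (-1.120, 0.000).
Sum = (-6.890, 2.150) m/s.
Speed = |(-6.890, 2.150)| = 7.218 m/s.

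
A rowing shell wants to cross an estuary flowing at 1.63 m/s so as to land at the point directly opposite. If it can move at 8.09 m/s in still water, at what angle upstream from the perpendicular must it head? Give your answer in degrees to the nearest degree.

To cancel the current, the upstream component of the rowing shell's velocity must equal the flow: 8.09 sin θ = 1.63.
sin θ = 1.63 / 8.09 = 0.2015.
θ = arcsin(0.2015) = 11.624°.

12°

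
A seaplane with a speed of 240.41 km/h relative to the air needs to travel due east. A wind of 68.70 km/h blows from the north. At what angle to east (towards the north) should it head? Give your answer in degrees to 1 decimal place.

The wind pushes perpendicular to the desired track; the heading must have a component into the wind equal to 68.70 km/h: 240.41 sin θ = 68.70.
sin θ = 0.2858, so θ = 16.604°.

16.6°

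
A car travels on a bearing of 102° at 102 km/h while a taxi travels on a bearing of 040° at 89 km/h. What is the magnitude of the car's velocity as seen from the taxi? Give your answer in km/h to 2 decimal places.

99.00 km/h

Taking east as x and north as y: car velocity = (99.771, -21.207) km/h; taxi velocity = (57.208, 68.178) km/h.
Velocity of car relative to taxi = (99.771, -21.207) − (57.208, 68.178) = (42.563, -89.385) km/h.
Magnitude = |(42.563, -89.385)| = 99.001 km/h.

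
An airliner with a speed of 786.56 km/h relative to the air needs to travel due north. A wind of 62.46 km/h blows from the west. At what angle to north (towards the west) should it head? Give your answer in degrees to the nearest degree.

The wind pushes perpendicular to the desired track; the heading must have a component into the wind equal to 62.46 km/h: 786.56 sin θ = 62.46.
sin θ = 0.0794, so θ = 4.555°.

5°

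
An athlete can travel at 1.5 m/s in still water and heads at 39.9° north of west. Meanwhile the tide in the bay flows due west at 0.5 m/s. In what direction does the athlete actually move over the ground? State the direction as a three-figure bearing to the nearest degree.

Taking east as x and north as y: velocity relative to the water = (-1.151, 0.962) m/s; the water relative to ground = (-0.500, 0.000) m/s.
Velocity relative to ground = (-1.151, 0.962) + (-0.500, 0.000) = (-1.651, 0.962) m/s.
Bearing = atan2(-1.65, 0.96) = 300.24° clockwise from north.

300°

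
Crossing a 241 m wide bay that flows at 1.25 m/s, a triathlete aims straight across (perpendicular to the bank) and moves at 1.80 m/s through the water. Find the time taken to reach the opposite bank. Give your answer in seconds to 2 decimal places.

The component of the triathlete's velocity perpendicular to the bank is 1.80 m/s.
The flow acts along the bank and has no component across it.
Time = 241 / 1.800 = 133.889 s.

133.89 s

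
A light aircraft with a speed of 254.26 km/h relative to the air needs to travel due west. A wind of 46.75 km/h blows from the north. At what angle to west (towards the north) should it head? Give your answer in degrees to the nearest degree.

11°

The wind pushes perpendicular to the desired track; the heading must have a component into the wind equal to 46.75 km/h: 254.26 sin θ = 46.75.
sin θ = 0.1839, so θ = 10.595°.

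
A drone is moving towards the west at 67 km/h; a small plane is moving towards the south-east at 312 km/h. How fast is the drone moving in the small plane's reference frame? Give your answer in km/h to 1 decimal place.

Taking east as x and north as y: drone velocity = (-67.000, 0.000) km/h; small plane velocity = (220.617, -220.617) km/h.
Velocity of drone relative to small plane = (-67.000, 0.000) − (220.617, -220.617) = (-287.617, 220.617) km/h.
Magnitude = |(-287.617, 220.617)| = 362.485 km/h.

362.5 km/h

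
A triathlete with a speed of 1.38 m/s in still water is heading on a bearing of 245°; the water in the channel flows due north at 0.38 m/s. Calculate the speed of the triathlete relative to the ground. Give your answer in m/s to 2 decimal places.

1.27 m/s

Taking east as x and north as y: velocity relative to the water = (-1.251, -0.583) m/s; the water relative to ground = (0.000, 0.380) m/s.
Velocity relative to ground = (-1.251, -0.583) + (0.000, 0.380) = (-1.251, -0.203) m/s.
Speed = |(-1.251, -0.203)| = 1.267 m/s.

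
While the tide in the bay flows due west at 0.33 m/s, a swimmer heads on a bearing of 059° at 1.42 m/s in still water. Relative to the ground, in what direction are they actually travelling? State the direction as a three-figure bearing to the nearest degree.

050°

Taking east as x and north as y: velocity relative to the water = (1.217, 0.731) m/s; the water relative to ground = (-0.330, 0.000) m/s.
Velocity relative to ground = (1.217, 0.731) + (-0.330, 0.000) = (0.887, 0.731) m/s.
Bearing = atan2(0.89, 0.73) = 50.50° clockwise from north.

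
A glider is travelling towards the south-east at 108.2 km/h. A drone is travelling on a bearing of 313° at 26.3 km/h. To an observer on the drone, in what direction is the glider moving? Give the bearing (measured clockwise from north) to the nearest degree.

Taking east as x and north as y: glider velocity = (76.509, -76.509) km/h; drone velocity = (-19.235, 17.937) km/h.
Velocity of glider relative to drone = (76.509, -76.509) − (-19.235, 17.937) = (95.744, -94.446) km/h.
Bearing = atan2(95.74, -94.45) = 134.61° clockwise from north.

135°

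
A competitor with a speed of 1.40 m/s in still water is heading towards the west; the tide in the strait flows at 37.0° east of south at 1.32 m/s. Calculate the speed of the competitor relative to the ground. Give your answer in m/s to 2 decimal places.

1.22 m/s

Taking east as x and north as y: velocity relative to the water = (-1.400, 0.000) m/s; the water relative to ground = (0.794, -1.054) m/s.
Velocity relative to ground = (-1.400, 0.000) + (0.794, -1.054) = (-0.606, -1.054) m/s.
Speed = |(-0.606, -1.054)| = 1.216 m/s.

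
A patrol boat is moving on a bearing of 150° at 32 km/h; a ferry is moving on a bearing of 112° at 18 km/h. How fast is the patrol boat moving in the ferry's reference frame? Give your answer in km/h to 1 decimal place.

21.0 km/h

Taking east as x and north as y: patrol boat velocity = (16.000, -27.713) km/h; ferry velocity = (16.689, -6.743) km/h.
Velocity of patrol boat relative to ferry = (16.000, -27.713) − (16.689, -6.743) = (-0.689, -20.970) km/h.
Magnitude = |(-0.689, -20.970)| = 20.981 km/h.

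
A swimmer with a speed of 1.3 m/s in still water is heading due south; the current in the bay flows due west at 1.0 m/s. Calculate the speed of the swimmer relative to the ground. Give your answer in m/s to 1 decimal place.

Taking east as x and north as y: velocity relative to the water = (0.000, -1.300) m/s; the water relative to ground = (-1.000, 0.000) m/s.
Velocity relative to ground = (0.000, -1.300) + (-1.000, 0.000) = (-1.000, -1.300) m/s.
Speed = |(-1.000, -1.300)| = 1.640 m/s.

1.6 m/s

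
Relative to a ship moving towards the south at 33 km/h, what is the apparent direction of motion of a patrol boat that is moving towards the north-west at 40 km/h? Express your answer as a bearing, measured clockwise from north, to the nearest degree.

335°

Taking east as x and north as y: patrol boat velocity = (-28.284, 28.284) km/h; ship velocity = (0.000, -33.000) km/h.
Velocity of patrol boat relative to ship = (-28.284, 28.284) − (0.000, -33.000) = (-28.284, 61.284) km/h.
Bearing = atan2(-28.28, 61.28) = 335.23° clockwise from north.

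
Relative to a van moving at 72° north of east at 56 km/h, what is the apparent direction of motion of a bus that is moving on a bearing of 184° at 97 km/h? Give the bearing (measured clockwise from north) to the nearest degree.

189°

Taking east as x and north as y: bus velocity = (-6.766, -96.764) km/h; van velocity = (17.305, 53.259) km/h.
Velocity of bus relative to van = (-6.766, -96.764) − (17.305, 53.259) = (-24.071, -150.023) km/h.
Bearing = atan2(-24.07, -150.02) = 189.12° clockwise from north.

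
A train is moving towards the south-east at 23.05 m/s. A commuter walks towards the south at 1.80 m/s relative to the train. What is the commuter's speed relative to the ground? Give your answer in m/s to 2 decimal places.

24.36 m/s

Taking east as x and north as y: train velocity = (16.299, -16.299) m/s; commuter velocity relative to train = (0.000, -1.800) m/s.
Velocity relative to ground = (16.299, -16.299) + (0.000, -1.800) = (16.299, -18.099) m/s.
Speed = |(16.299, -18.099)| = 24.356 m/s.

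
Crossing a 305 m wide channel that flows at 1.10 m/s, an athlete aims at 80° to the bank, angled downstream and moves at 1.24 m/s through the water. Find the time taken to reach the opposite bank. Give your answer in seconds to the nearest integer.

250 s

The component of the athlete's velocity perpendicular to the bank is 1.24 × sin 80° = 1.221 m/s.
The current is parallel to the bank, so it does not affect the crossing time.
Time = 305 / 1.221 = 249.762 s.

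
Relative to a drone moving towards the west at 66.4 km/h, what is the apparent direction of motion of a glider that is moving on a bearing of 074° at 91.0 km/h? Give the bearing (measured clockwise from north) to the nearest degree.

Taking east as x and north as y: glider velocity = (87.475, 25.083) km/h; drone velocity = (-66.400, 0.000) km/h.
Velocity of glider relative to drone = (87.475, 25.083) − (-66.400, 0.000) = (153.875, 25.083) km/h.
Bearing = atan2(153.87, 25.08) = 80.74° clockwise from north.

081°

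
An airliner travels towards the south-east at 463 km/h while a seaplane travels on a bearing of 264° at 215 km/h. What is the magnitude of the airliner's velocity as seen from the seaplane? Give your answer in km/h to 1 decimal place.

621.2 km/h

Taking east as x and north as y: airliner velocity = (327.390, -327.390) km/h; seaplane velocity = (-213.822, -22.474) km/h.
Velocity of airliner relative to seaplane = (327.390, -327.390) − (-213.822, -22.474) = (541.213, -304.917) km/h.
Magnitude = |(541.213, -304.917)| = 621.197 km/h.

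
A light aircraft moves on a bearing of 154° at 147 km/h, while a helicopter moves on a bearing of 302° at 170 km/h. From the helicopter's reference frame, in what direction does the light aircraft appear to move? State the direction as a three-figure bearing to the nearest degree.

137°

Taking east as x and north as y: light aircraft velocity = (64.441, -132.123) km/h; helicopter velocity = (-144.168, 90.086) km/h.
Velocity of light aircraft relative to helicopter = (64.441, -132.123) − (-144.168, 90.086) = (208.609, -222.209) km/h.
Bearing = atan2(208.61, -222.21) = 136.81° clockwise from north.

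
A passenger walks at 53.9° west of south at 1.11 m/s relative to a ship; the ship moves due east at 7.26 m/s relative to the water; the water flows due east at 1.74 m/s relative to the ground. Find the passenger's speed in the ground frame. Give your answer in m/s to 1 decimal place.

In east/north components (m/s): passenger relative to ship = (-0.897, -0.654); ship relative to water = (7.260, 0.000); water relative to ground = (1.740, 0.000).
Sum = (8.103, -0.654) m/s.
Speed = |(8.103, -0.654)| = 8.129 m/s.

8.1 m/s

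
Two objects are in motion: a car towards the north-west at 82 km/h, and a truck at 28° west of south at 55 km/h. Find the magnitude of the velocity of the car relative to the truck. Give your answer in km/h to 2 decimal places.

Taking east as x and north as y: car velocity = (-57.983, 57.983) km/h; truck velocity = (-25.821, -48.562) km/h.
Velocity of car relative to truck = (-57.983, 57.983) − (-25.821, -48.562) = (-32.162, 106.545) km/h.
Magnitude = |(-32.162, 106.545)| = 111.293 km/h.

111.29 km/h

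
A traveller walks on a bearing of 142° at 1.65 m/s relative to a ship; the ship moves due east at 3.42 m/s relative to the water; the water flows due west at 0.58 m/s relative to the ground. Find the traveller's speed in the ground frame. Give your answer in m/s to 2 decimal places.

In east/north components (m/s): traveller relative to ship = (1.016, -1.300); ship relative to water = (3.420, 0.000); water relative to ground = (-0.580, 0.000).
Sum = (3.856, -1.300) m/s.
Speed = |(3.856, -1.300)| = 4.069 m/s.

4.07 m/s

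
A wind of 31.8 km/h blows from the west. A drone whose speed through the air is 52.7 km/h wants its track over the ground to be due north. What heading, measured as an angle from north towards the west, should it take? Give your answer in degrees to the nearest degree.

37°

The wind pushes perpendicular to the desired track; the heading must have a component into the wind equal to 31.8 km/h: 52.7 sin θ = 31.8.
sin θ = 0.6034, so θ = 37.115°.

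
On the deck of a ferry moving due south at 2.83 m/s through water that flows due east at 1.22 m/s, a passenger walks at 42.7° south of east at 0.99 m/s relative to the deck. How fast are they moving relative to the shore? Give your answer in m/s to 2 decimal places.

4.01 m/s

In east/north components (m/s): passenger relative to ferry = (0.728, -0.671); ferry relative to water = (0.000, -2.830); water relative to ground = (1.220, 0.000).
Sum = (1.948, -3.501) m/s.
Speed = |(1.948, -3.501)| = 4.007 m/s.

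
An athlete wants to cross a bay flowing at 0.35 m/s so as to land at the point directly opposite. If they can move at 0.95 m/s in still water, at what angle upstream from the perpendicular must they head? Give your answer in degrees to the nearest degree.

To cancel the current, the upstream component of the athlete's velocity must equal the flow: 0.95 sin θ = 0.35.
sin θ = 0.35 / 0.95 = 0.3684.
θ = arcsin(0.3684) = 21.618°.

22°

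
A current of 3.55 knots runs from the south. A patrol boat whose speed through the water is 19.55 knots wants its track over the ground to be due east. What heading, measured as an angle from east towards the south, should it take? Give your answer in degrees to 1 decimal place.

10.5°

The current pushes perpendicular to the desired track; the heading must have a component into the current equal to 3.55 knots: 19.55 sin θ = 3.55.
sin θ = 0.1816, so θ = 10.462°.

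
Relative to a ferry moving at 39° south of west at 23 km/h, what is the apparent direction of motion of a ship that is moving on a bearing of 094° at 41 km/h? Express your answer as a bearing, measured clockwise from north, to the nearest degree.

Taking east as x and north as y: ship velocity = (40.900, -2.860) km/h; ferry velocity = (-17.874, -14.474) km/h.
Velocity of ship relative to ferry = (40.900, -2.860) − (-17.874, -14.474) = (58.774, 11.614) km/h.
Bearing = atan2(58.77, 11.61) = 78.82° clockwise from north.

079°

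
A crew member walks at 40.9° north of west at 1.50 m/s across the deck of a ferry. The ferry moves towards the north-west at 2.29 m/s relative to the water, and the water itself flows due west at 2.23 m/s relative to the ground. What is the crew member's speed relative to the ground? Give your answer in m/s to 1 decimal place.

5.6 m/s

In east/north components (m/s): crew member relative to ferry = (-1.134, 0.982); ferry relative to water = (-1.619, 1.619); water relative to ground = (-2.230, 0.000).
Sum = (-4.983, 2.601) m/s.
Speed = |(-4.983, 2.601)| = 5.621 m/s.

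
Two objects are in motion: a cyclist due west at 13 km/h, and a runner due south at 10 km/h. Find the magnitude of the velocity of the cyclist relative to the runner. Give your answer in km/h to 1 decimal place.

Taking east as x and north as y: cyclist velocity = (-13.000, 0.000) km/h; runner velocity = (0.000, -10.000) km/h.
Velocity of cyclist relative to runner = (-13.000, 0.000) − (0.000, -10.000) = (-13.000, 10.000) km/h.
Magnitude = |(-13.000, 10.000)| = 16.401 km/h.

16.4 km/h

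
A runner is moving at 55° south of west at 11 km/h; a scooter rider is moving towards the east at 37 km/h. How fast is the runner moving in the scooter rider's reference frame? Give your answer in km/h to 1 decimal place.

Taking east as x and north as y: runner velocity = (-6.309, -9.011) km/h; scooter rider velocity = (37.000, 0.000) km/h.
Velocity of runner relative to scooter rider = (-6.309, -9.011) − (37.000, 0.000) = (-43.309, -9.011) km/h.
Magnitude = |(-43.309, -9.011)| = 44.237 km/h.

44.2 km/h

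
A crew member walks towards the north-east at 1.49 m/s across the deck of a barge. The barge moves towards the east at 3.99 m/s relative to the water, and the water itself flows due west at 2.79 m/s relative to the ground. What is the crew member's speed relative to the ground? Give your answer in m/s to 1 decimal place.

In east/north components (m/s): crew member relative to barge = (1.054, 1.054); barge relative to water = (3.990, 0.000); water relative to ground = (-2.790, 0.000).
Sum = (2.254, 1.054) m/s.
Speed = |(2.254, 1.054)| = 2.488 m/s.

2.5 m/s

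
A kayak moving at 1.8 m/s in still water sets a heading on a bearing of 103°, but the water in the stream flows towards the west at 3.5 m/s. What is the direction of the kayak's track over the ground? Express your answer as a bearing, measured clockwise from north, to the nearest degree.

257°

Taking east as x and north as y: velocity relative to the water = (1.754, -0.405) m/s; the water relative to ground = (-3.500, 0.000) m/s.
Velocity relative to ground = (1.754, -0.405) + (-3.500, 0.000) = (-1.746, -0.405) m/s.
Bearing = atan2(-1.75, -0.40) = 256.94° clockwise from north.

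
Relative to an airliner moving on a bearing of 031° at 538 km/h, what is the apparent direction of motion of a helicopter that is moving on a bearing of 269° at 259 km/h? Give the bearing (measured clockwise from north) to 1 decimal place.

Taking east as x and north as y: helicopter velocity = (-258.961, -4.520) km/h; airliner velocity = (277.090, 461.156) km/h.
Velocity of helicopter relative to airliner = (-258.961, -4.520) − (277.090, 461.156) = (-536.051, -465.676) km/h.
Bearing = atan2(-536.05, -465.68) = 229.02° clockwise from north.

229.0°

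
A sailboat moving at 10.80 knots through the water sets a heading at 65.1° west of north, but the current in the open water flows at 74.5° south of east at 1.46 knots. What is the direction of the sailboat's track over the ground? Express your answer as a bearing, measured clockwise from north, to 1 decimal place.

288.5°

Taking east as x and north as y: velocity relative to the water = (-9.796, 4.547) knots; the water relative to ground = (0.390, -1.407) knots.
Velocity relative to ground = (-9.796, 4.547) + (0.390, -1.407) = (-9.406, 3.140) knots.
Bearing = atan2(-9.41, 3.14) = 288.46° clockwise from north.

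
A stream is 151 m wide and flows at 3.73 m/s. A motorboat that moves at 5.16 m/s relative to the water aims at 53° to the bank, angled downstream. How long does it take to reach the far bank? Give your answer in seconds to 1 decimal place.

The component of the motorboat's velocity perpendicular to the bank is 5.16 × sin 53° = 4.121 m/s.
The current is parallel to the bank, so it does not affect the crossing time.
Time = 151 / 4.121 = 36.642 s.

36.6 s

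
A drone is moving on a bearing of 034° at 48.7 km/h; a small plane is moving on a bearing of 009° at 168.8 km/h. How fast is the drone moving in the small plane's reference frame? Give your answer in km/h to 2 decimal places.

Taking east as x and north as y: drone velocity = (27.233, 40.374) km/h; small plane velocity = (26.406, 166.722) km/h.
Velocity of drone relative to small plane = (27.233, 40.374) − (26.406, 166.722) = (0.827, -126.348) km/h.
Magnitude = |(0.827, -126.348)| = 126.350 km/h.

126.35 km/h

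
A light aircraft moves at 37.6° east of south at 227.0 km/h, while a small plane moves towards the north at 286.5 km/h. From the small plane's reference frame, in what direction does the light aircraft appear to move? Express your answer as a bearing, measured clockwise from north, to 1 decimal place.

163.5°

Taking east as x and north as y: light aircraft velocity = (138.503, -179.850) km/h; small plane velocity = (0.000, 286.500) km/h.
Velocity of light aircraft relative to small plane = (138.503, -179.850) − (0.000, 286.500) = (138.503, -466.350) km/h.
Bearing = atan2(138.50, -466.35) = 163.46° clockwise from north.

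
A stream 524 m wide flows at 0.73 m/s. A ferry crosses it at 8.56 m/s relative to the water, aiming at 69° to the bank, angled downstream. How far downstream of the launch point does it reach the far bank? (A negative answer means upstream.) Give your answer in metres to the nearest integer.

249 m

Perpendicular speed = 7.991 m/s; crossing time = 524 / 7.991 = 65.570 s.
Net downstream speed = 3.798 m/s.
Drift = 3.798 × 65.570 = 249.011 m (downstream).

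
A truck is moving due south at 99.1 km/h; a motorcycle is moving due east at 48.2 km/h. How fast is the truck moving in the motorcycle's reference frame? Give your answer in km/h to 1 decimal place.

Taking east as x and north as y: truck velocity = (0.000, -99.100) km/h; motorcycle velocity = (48.200, 0.000) km/h.
Velocity of truck relative to motorcycle = (0.000, -99.100) − (48.200, 0.000) = (-48.200, -99.100) km/h.
Magnitude = |(-48.200, -99.100)| = 110.200 km/h.

110.2 km/h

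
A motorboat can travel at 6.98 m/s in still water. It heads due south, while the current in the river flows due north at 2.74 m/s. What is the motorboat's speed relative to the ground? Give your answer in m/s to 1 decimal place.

Taking east as x and north as y: velocity relative to the water = (0.000, -6.980) m/s; the water relative to ground = (0.000, 2.740) m/s.
Velocity relative to ground = (0.000, -6.980) + (0.000, 2.740) = (0.000, -4.240) m/s.
Speed = |(0.000, -4.240)| = 4.240 m/s.

4.2 m/s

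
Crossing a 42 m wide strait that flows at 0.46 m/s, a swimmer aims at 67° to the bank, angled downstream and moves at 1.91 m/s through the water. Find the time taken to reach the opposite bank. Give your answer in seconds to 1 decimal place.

The component of the swimmer's velocity perpendicular to the bank is 1.91 × sin 67° = 1.758 m/s.
The flow acts along the bank and has no component across it.
Time = 42 / 1.758 = 23.889 s.

23.9 s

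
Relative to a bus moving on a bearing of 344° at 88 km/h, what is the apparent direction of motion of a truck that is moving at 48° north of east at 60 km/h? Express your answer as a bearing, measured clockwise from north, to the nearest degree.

Taking east as x and north as y: truck velocity = (40.148, 44.589) km/h; bus velocity = (-24.256, 84.591) km/h.
Velocity of truck relative to bus = (40.148, 44.589) − (-24.256, 84.591) = (64.404, -40.002) km/h.
Bearing = atan2(64.40, -40.00) = 121.85° clockwise from north.

122°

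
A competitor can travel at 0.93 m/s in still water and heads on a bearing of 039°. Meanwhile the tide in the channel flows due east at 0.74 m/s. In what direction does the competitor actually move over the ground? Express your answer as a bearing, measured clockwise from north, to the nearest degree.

061°

Taking east as x and north as y: velocity relative to the water = (0.585, 0.723) m/s; the water relative to ground = (0.740, 0.000) m/s.
Velocity relative to ground = (0.585, 0.723) + (0.740, 0.000) = (1.325, 0.723) m/s.
Bearing = atan2(1.33, 0.72) = 61.39° clockwise from north.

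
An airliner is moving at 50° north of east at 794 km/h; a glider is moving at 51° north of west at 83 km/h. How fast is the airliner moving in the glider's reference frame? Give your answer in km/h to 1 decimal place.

782.4 km/h

Taking east as x and north as y: airliner velocity = (510.373, 608.239) km/h; glider velocity = (-52.234, 64.503) km/h.
Velocity of airliner relative to glider = (510.373, 608.239) − (-52.234, 64.503) = (562.607, 543.736) km/h.
Magnitude = |(562.607, 543.736)| = 782.417 km/h.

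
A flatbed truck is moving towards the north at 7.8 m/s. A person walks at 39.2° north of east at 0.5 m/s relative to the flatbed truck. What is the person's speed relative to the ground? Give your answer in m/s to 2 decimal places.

8.13 m/s

Taking east as x and north as y: flatbed truck velocity = (0.000, 7.800) m/s; person velocity relative to flatbed truck = (0.387, 0.316) m/s.
Velocity relative to ground = (0.000, 7.800) + (0.387, 0.316) = (0.387, 8.116) m/s.
Speed = |(0.387, 8.116)| = 8.125 m/s.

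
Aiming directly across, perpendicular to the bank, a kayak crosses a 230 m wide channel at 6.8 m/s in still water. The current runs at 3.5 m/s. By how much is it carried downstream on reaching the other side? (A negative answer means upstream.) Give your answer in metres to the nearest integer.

Perpendicular speed = 6.800 m/s; crossing time = 230 / 6.800 = 33.824 s.
Net downstream speed = 3.500 m/s.
Drift = 3.500 × 33.824 = 118.382 m (downstream).

118 m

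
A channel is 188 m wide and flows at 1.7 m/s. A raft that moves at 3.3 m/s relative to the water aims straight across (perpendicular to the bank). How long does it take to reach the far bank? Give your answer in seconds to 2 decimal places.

The component of the raft's velocity perpendicular to the bank is 3.3 m/s.
The flow acts along the bank and has no component across it.
Time = 188 / 3.300 = 56.970 s.

56.97 s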